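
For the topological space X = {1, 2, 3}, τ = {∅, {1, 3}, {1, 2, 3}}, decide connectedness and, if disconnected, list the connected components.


(X, τ) is connected.

Find clopen sets (U ∈ τ with X ∖ U ∈ τ):
  U = ∅, X ∖ U = {1, 2, 3} — both open, so U is clopen.
  U = {1, 2, 3}, X ∖ U = ∅ — both open, so U is clopen.
Only trivial clopens (∅ and X) exist, so (X, τ) is connected.
Compute connected components by grouping points that agree on all clopens:
  component: {1, 2, 3}


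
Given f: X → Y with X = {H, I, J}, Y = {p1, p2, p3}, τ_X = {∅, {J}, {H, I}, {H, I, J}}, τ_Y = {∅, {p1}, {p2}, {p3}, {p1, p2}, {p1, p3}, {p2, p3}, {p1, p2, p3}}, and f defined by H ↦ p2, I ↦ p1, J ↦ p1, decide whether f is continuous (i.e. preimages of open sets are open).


f is NOT continuous.

Compute f^{-1}(U) for each U ∈ τ_Y:
  U = ∅: f^{-1}(U) = ∅ ∈ τ_X ✓.
  U = {p1}: f^{-1}(U) = {I, J} ∉ τ_X ✗.
  U = {p2}: f^{-1}(U) = {H} ∉ τ_X ✗.
  U = {p3}: f^{-1}(U) = ∅ ∈ τ_X ✓.
  U = {p1, p2}: f^{-1}(U) = {H, I, J} ∈ τ_X ✓.
  U = {p1, p3}: f^{-1}(U) = {I, J} ∉ τ_X ✗.
  U = {p2, p3}: f^{-1}(U) = {H} ∉ τ_X ✗.
  U = {p1, p2, p3}: f^{-1}(U) = {H, I, J} ∈ τ_X ✓.
Found U = {p1} with f^{-1}(U) = {I, J} not in τ_X. Therefore f is NOT continuous.


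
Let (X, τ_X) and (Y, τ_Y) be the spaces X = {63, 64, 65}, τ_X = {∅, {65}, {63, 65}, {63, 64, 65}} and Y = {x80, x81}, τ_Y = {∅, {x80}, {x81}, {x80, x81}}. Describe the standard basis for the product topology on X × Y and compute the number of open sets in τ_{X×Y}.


Basis B = {∅ × ∅, {65} × {x80}, {65} × {x81}, {63, 65} × {x80}, {63, 65} × {x81}, {65} × {x80, x81}, {63, 64, 65} × {x80}, {63, 64, 65} × {x81}, {63, 65} × {x80, x81}, {63, 64, 65} × {x80, x81}}; |τ_{X×Y}| = 16.

Enumerate products U × V with U ∈ τ_X, V ∈ τ_Y (deduplicated):
  ∅ × ∅ = {} (∅)
  {65} × {x80} = {(65,x80)}
  {65} × {x81} = {(65,x81)}
  {63, 65} × {x80} = {(63,x80), (65,x80)}
  {63, 65} × {x81} = {(63,x81), (65,x81)}
  {65} × {x80, x81} = {(65,x80), (65,x81)}
  {63, 64, 65} × {x80} = {(63,x80), (64,x80), (65,x80)}
  {63, 64, 65} × {x81} = {(63,x81), (64,x81), (65,x81)}
  {63, 65} × {x80, x81} = {(63,x80), (63,x81), (65,x80), (65,x81)}
  {63, 64, 65} × {x80, x81} = {(63,x80), (63,x81), (64,x80), (64,x81), (65,x80), (65,x81)}
These 10 distinct sets form the basis B.
Close under arbitrary unions to get τ_{X×Y}; counting gives |τ_{X×Y}| = 16.


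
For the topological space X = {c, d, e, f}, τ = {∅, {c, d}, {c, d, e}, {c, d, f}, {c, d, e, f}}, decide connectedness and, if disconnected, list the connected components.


(X, τ) is connected.

Find clopen sets (U ∈ τ with X ∖ U ∈ τ):
  U = ∅, X ∖ U = {c, d, e, f} — both open, so U is clopen.
  U = {c, d, e, f}, X ∖ U = ∅ — both open, so U is clopen.
Only trivial clopens (∅ and X) exist, so (X, τ) is connected.
Compute connected components by grouping points that agree on all clopens:
  component: {c, d, e, f}


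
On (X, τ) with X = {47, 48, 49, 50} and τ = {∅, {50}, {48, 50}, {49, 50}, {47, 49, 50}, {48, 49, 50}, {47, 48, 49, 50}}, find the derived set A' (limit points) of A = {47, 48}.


A' = ∅

For each x ∈ X, list the open sets U ∈ τ with x ∈ U, then check whether U ∩ (A ∖ {x}) ≠ ∅ for every such U.
  x = 47: open {47, 49, 50} ∋ x has {47, 49, 50} ∩ (A ∖ {47}) = ∅, so x is NOT a limit point.
  x = 48: open {48, 50} ∋ x has {48, 50} ∩ (A ∖ {48}) = ∅, so x is NOT a limit point.
  x = 49: open {49, 50} ∋ x has {49, 50} ∩ (A ∖ {49}) = ∅, so x is NOT a limit point.
  x = 50: open {50} ∋ x has {50} ∩ (A ∖ {50}) = ∅, so x is NOT a limit point.
Collecting: A' = ∅.


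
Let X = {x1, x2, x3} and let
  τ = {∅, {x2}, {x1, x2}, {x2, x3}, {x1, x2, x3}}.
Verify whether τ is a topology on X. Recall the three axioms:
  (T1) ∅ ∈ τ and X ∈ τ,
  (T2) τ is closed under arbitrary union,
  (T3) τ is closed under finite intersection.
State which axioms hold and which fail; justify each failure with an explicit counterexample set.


τ IS a topology on X.

Axiom (T1): ∅ ∈ τ? Yes; X ∈ τ? Yes.
Axiom (T2/T3): check pairwise unions and intersections of members of τ.
All pairwise intersections and unions checked — each lies in τ. Therefore τ satisfies (T1), (T2), (T3): it IS a topology on X.


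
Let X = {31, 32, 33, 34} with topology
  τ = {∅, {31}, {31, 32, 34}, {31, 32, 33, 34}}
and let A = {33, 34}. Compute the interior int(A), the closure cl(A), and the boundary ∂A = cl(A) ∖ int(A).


int(A) = ∅, cl(A) = {32, 33, 34}, ∂A = {32, 33, 34}.

Closed sets in (X, τ) are complements of opens:
  closed(X, τ) = {∅, {33}, {32, 33, 34}, {31, 32, 33, 34}}.
int(A) = ⋃ {U ∈ τ : U ⊆ A}. Opens contained in A: ∅.
Taking the union of these: int(A) = ∅.
cl(A) = ⋂ {C closed : A ⊆ C}. Closed sets containing A: {32, 33, 34}, {31, 32, 33, 34}.
Intersecting these: cl(A) = {32, 33, 34}.
∂A = cl(A) ∖ int(A) = {32, 33, 34} ∖ ∅ = {32, 33, 34}.


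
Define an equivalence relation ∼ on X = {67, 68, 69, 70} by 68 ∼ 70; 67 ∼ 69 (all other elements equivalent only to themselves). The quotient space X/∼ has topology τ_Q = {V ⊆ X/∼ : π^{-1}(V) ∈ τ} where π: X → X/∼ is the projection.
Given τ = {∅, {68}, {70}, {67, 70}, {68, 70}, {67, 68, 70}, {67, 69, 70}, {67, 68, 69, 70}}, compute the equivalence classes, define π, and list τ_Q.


X/∼ = {[67=69], [68=70]}; |τ_Q| = 3.

Equivalence classes: [67=69], [68=70].
Quotient map π: X → X/∼ sends 67 ↦ [67=69], 68 ↦ [68=70], 69 ↦ [67=69], 70 ↦ [68=70].
For each subset V ⊆ X/∼, compute π^{-1}(V) ⊆ X and check whether π^{-1}(V) ∈ τ. V is open in τ_Q iff π^{-1}(V) ∈ τ.
  V = {}: π^{-1}(V) = ∅ ∈ τ ✓.
  V = {[67=69]}: π^{-1}(V) = {67, 69} ∉ τ ✗.
  V = {[68=70]}: π^{-1}(V) = {68, 70} ∈ τ ✓.
  V = {[67=69], [68=70]}: π^{-1}(V) = {67, 68, 69, 70} ∈ τ ✓.
Open sets in the quotient: τ_Q = {{}, {[68=70]}, {[67=69], [68=70]}} (3 elements).


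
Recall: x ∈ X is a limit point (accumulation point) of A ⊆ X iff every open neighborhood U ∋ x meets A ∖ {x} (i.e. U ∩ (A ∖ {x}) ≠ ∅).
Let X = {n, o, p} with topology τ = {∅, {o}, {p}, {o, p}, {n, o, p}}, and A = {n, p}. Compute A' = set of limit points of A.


A' = {n}

For each x ∈ X, list the open sets U ∈ τ with x ∈ U, then check whether U ∩ (A ∖ {x}) ≠ ∅ for every such U.
  x = n: opens ∋ x are {n, o, p}; each meets A ∖ {n}, so x IS a limit point.
  x = o: open {o} ∋ x has {o} ∩ (A ∖ {o}) = ∅, so x is NOT a limit point.
  x = p: open {p} ∋ x has {p} ∩ (A ∖ {p}) = ∅, so x is NOT a limit point.
Collecting: A' = {n}.


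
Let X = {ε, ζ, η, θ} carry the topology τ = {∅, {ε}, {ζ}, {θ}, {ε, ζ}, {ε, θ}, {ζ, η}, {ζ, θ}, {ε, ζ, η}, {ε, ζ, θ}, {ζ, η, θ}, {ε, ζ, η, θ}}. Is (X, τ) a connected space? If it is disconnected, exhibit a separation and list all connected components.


(X, τ) is disconnected; components = [{ε}, {θ}, {ζ, η}].

Find clopen sets (U ∈ τ with X ∖ U ∈ τ):
  U = ∅, X ∖ U = {ε, ζ, η, θ} — both open, so U is clopen.
  U = {ε}, X ∖ U = {ζ, η, θ} — both open, so U is clopen.
  U = {θ}, X ∖ U = {ε, ζ, η} — both open, so U is clopen.
  U = {ε, θ}, X ∖ U = {ζ, η} — both open, so U is clopen.
  U = {ζ, η}, X ∖ U = {ε, θ} — both open, so U is clopen.
  U = {ε, ζ, η}, X ∖ U = {θ} — both open, so U is clopen.
  U = {ζ, η, θ}, X ∖ U = {ε} — both open, so U is clopen.
  U = {ε, ζ, η, θ}, X ∖ U = ∅ — both open, so U is clopen.
Nontrivial clopen(s) exist: e.g. {ε}. So (X, τ) is disconnected.
Compute connected components by grouping points that agree on all clopens:
  component: {ε}
  component: {θ}
  component: {ζ, η}


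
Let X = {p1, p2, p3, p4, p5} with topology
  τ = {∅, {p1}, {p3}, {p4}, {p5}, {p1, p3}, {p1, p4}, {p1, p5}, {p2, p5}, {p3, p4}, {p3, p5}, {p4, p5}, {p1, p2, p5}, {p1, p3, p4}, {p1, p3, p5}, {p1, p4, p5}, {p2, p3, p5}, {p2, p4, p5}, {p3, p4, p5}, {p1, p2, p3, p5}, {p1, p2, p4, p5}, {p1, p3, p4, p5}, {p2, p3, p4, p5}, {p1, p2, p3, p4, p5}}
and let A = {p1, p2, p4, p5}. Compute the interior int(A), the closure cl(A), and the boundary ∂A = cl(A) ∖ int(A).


int(A) = {p1, p2, p4, p5}, cl(A) = {p1, p2, p4, p5}, ∂A = ∅.

Closed sets in (X, τ) are complements of opens:
  closed(X, τ) = {∅, {p1}, {p2}, {p3}, {p4}, {p1, p2}, {p1, p3}, {p1, p4}, {p2, p3}, {p2, p4}, {p2, p5}, {p3, p4}, {p1, p2, p3}, {p1, p2, p4}, {p1, p2, p5}, {p1, p3, p4}, {p2, p3, p4}, {p2, p3, p5}, {p2, p4, p5}, {p1, p2, p3, p4}, {p1, p2, p3, p5}, {p1, p2, p4, p5}, {p2, p3, p4, p5}, {p1, p2, p3, p4, p5}}.
int(A) = ⋃ {U ∈ τ : U ⊆ A}. Opens contained in A: ∅, {p1}, {p4}, {p5}, {p1, p4}, {p1, p5}, {p2, p5}, {p4, p5}, {p1, p2, p5}, {p1, p4, p5}, {p2, p4, p5}, {p1, p2, p4, p5}.
Taking the union of these: int(A) = {p1, p2, p4, p5}.
cl(A) = ⋂ {C closed : A ⊆ C}. Closed sets containing A: {p1, p2, p4, p5}, {p1, p2, p3, p4, p5}.
Intersecting these: cl(A) = {p1, p2, p4, p5}.
∂A = cl(A) ∖ int(A) = {p1, p2, p4, p5} ∖ {p1, p2, p4, p5} = ∅.


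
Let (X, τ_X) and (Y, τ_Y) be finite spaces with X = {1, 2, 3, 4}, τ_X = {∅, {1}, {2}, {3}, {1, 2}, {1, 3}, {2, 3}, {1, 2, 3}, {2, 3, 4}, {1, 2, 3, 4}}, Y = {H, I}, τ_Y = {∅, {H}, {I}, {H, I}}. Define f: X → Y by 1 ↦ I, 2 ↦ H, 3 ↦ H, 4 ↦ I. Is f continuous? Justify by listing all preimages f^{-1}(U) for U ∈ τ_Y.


f is NOT continuous.

Compute f^{-1}(U) for each U ∈ τ_Y:
  U = ∅: f^{-1}(U) = ∅ ∈ τ_X ✓.
  U = {H}: f^{-1}(U) = {2, 3} ∈ τ_X ✓.
  U = {I}: f^{-1}(U) = {1, 4} ∉ τ_X ✗.
  U = {H, I}: f^{-1}(U) = {1, 2, 3, 4} ∈ τ_X ✓.
Found U = {I} with f^{-1}(U) = {1, 4} not in τ_X. Therefore f is NOT continuous.


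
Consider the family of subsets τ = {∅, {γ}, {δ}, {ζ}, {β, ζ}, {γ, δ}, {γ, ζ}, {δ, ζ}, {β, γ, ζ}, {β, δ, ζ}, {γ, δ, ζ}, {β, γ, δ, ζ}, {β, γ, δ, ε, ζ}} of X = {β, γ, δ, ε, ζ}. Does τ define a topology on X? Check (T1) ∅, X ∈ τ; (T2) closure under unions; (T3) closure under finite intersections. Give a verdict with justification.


τ IS a topology on X.

Axiom (T1): ∅ ∈ τ? Yes; X ∈ τ? Yes.
Axiom (T2/T3): check pairwise unions and intersections of members of τ.
All pairwise intersections and unions checked — each lies in τ. Therefore τ satisfies (T1), (T2), (T3): it IS a topology on X.


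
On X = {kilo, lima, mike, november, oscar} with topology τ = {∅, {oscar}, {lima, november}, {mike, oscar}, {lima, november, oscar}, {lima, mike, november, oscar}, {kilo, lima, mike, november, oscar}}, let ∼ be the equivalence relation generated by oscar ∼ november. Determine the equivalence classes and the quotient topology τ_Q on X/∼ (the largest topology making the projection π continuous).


X/∼ = {[kilo], [lima], [mike], [november=oscar]}; |τ_Q| = 4.

Equivalence classes: [kilo], [lima], [mike], [november=oscar].
Quotient map π: X → X/∼ sends kilo ↦ [kilo], lima ↦ [lima], mike ↦ [mike], november ↦ [november=oscar], oscar ↦ [november=oscar].
For each subset V ⊆ X/∼, compute π^{-1}(V) ⊆ X and check whether π^{-1}(V) ∈ τ. V is open in τ_Q iff π^{-1}(V) ∈ τ.
  V = {}: π^{-1}(V) = ∅ ∈ τ ✓.
  V = {[kilo]}: π^{-1}(V) = {kilo} ∉ τ ✗.
  V = {[lima]}: π^{-1}(V) = {lima} ∉ τ ✗.
  V = {[kilo], [lima]}: π^{-1}(V) = {kilo, lima} ∉ τ ✗.
  V = {[mike]}: π^{-1}(V) = {mike} ∉ τ ✗.
  V = {[kilo], [mike]}: π^{-1}(V) = {kilo, mike} ∉ τ ✗.
  V = {[lima], [mike]}: π^{-1}(V) = {lima, mike} ∉ τ ✗.
  V = {[kilo], [lima], [mike]}: π^{-1}(V) = {kilo, lima, mike} ∉ τ ✗.
  V = {[november=oscar]}: π^{-1}(V) = {november, oscar} ∉ τ ✗.
  V = {[kilo], [november=oscar]}: π^{-1}(V) = {kilo, november, oscar} ∉ τ ✗.
  V = {[lima], [november=oscar]}: π^{-1}(V) = {lima, november, oscar} ∈ τ ✓.
  V = {[kilo], [lima], [november=oscar]}: π^{-1}(V) = {kilo, lima, november, oscar} ∉ τ ✗.
  V = {[mike], [november=oscar]}: π^{-1}(V) = {mike, november, oscar} ∉ τ ✗.
  V = {[kilo], [mike], [november=oscar]}: π^{-1}(V) = {kilo, mike, november, oscar} ∉ τ ✗.
  V = {[lima], [mike], [november=oscar]}: π^{-1}(V) = {lima, mike, november, oscar} ∈ τ ✓.
  V = {[kilo], [lima], [mike], [november=oscar]}: π^{-1}(V) = {kilo, lima, mike, november, oscar} ∈ τ ✓.
Open sets in the quotient: τ_Q = {{}, {[lima], [november=oscar]}, {[lima], [mike], [november=oscar]}, {[kilo], [lima], [mike], [november=oscar]}} (4 elements).


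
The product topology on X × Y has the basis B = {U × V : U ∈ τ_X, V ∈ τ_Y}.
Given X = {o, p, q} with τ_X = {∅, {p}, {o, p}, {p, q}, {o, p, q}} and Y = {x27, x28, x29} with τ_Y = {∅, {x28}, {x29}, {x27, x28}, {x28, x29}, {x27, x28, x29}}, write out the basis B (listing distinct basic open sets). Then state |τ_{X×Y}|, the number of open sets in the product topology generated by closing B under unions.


Basis B = {∅ × ∅, {p} × {x28}, {p} × {x29}, {o, p} × {x28}, {o, p} × {x29}, {p} × {x27, x28}, {p} × {x28, x29}, {p, q} × {x28}, {p, q} × {x29}, {o, p, q} × {x28}, {o, p, q} × {x29}, {p} × {x27, x28, x29}, {o, p} × {x27, x28}, {o, p} × {x28, x29}, {p, q} × {x27, x28}, {p, q} × {x28, x29}, {o, p} × {x27, x28, x29}, {o, p, q} × {x27, x28}, {o, p, q} × {x28, x29}, {p, q} × {x27, x28, x29}, {o, p, q} × {x27, x28, x29}}; |τ_{X×Y}| = 70.

Enumerate products U × V with U ∈ τ_X, V ∈ τ_Y (deduplicated):
  ∅ × ∅ = {} (∅)
  {p} × {x28} = {(p,x28)}
  {p} × {x29} = {(p,x29)}
  {o, p} × {x28} = {(o,x28), (p,x28)}
  {o, p} × {x29} = {(o,x29), (p,x29)}
  {p} × {x27, x28} = {(p,x27), (p,x28)}
  {p} × {x28, x29} = {(p,x28), (p,x29)}
  {p, q} × {x28} = {(p,x28), (q,x28)}
  {p, q} × {x29} = {(p,x29), (q,x29)}
  {o, p, q} × {x28} = {(o,x28), (p,x28), (q,x28)}
  {o, p, q} × {x29} = {(o,x29), (p,x29), (q,x29)}
  {p} × {x27, x28, x29} = {(p,x27), (p,x28), (p,x29)}
  {o, p} × {x27, x28} = {(o,x27), (o,x28), (p,x27), (p,x28)}
  {o, p} × {x28, x29} = {(o,x28), (o,x29), (p,x28), (p,x29)}
  {p, q} × {x27, x28} = {(p,x27), (p,x28), (q,x27), (q,x28)}
  {p, q} × {x28, x29} = {(p,x28), (p,x29), (q,x28), (q,x29)}
  {o, p} × {x27, x28, x29} = {(o,x27), (o,x28), (o,x29), (p,x27), (p,x28), (p,x29)}
  {o, p, q} × {x27, x28} = {(o,x27), (o,x28), (p,x27), (p,x28), (q,x27), (q,x28)}
  {o, p, q} × {x28, x29} = {(o,x28), (o,x29), (p,x28), (p,x29), (q,x28), (q,x29)}
  {p, q} × {x27, x28, x29} = {(p,x27), (p,x28), (p,x29), (q,x27), (q,x28), (q,x29)}
  {o, p, q} × {x27, x28, x29} = {(o,x27), (o,x28), (o,x29), (p,x27), (p,x28), (p,x29), (q,x27), (q,x28), (q,x29)}
These 21 distinct sets form the basis B.
Close under arbitrary unions to get τ_{X×Y}; counting gives |τ_{X×Y}| = 70.


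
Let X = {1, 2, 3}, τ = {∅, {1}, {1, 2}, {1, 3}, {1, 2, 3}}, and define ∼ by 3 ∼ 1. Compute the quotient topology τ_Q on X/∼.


X/∼ = {[1=3], [2]}; |τ_Q| = 3.

Equivalence classes: [1=3], [2].
Quotient map π: X → X/∼ sends 1 ↦ [1=3], 2 ↦ [2], 3 ↦ [1=3].
For each subset V ⊆ X/∼, compute π^{-1}(V) ⊆ X and check whether π^{-1}(V) ∈ τ. V is open in τ_Q iff π^{-1}(V) ∈ τ.
  V = {}: π^{-1}(V) = ∅ ∈ τ ✓.
  V = {[1=3]}: π^{-1}(V) = {1, 3} ∈ τ ✓.
  V = {[2]}: π^{-1}(V) = {2} ∉ τ ✗.
  V = {[1=3], [2]}: π^{-1}(V) = {1, 2, 3} ∈ τ ✓.
Open sets in the quotient: τ_Q = {{}, {[1=3]}, {[1=3], [2]}} (3 elements).


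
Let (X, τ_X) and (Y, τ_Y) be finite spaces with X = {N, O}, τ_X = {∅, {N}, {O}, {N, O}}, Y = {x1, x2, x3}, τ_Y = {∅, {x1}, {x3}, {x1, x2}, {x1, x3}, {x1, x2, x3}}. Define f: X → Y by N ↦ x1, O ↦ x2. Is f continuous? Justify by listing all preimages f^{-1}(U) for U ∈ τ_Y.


f IS continuous.

Compute f^{-1}(U) for each U ∈ τ_Y:
  U = ∅: f^{-1}(U) = ∅ ∈ τ_X ✓.
  U = {x1}: f^{-1}(U) = {N} ∈ τ_X ✓.
  U = {x3}: f^{-1}(U) = ∅ ∈ τ_X ✓.
  U = {x1, x2}: f^{-1}(U) = {N, O} ∈ τ_X ✓.
  U = {x1, x3}: f^{-1}(U) = {N} ∈ τ_X ✓.
  U = {x1, x2, x3}: f^{-1}(U) = {N, O} ∈ τ_X ✓.
Every preimage lies in τ_X, so f IS continuous.


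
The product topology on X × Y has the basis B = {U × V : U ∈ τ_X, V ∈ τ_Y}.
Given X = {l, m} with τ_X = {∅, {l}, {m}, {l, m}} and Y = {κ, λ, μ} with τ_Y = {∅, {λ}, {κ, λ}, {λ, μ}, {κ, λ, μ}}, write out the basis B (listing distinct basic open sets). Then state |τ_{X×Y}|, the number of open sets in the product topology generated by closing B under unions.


Basis B = {∅ × ∅, {l} × {λ}, {m} × {λ}, {l} × {κ, λ}, {l} × {λ, μ}, {l, m} × {λ}, {m} × {κ, λ}, {m} × {λ, μ}, {l} × {κ, λ, μ}, {m} × {κ, λ, μ}, {l, m} × {κ, λ}, {l, m} × {λ, μ}, {l, m} × {κ, λ, μ}}; |τ_{X×Y}| = 25.

Enumerate products U × V with U ∈ τ_X, V ∈ τ_Y (deduplicated):
  ∅ × ∅ = {} (∅)
  {l} × {λ} = {(l,λ)}
  {m} × {λ} = {(m,λ)}
  {l} × {κ, λ} = {(l,κ), (l,λ)}
  {l} × {λ, μ} = {(l,λ), (l,μ)}
  {l, m} × {λ} = {(l,λ), (m,λ)}
  {m} × {κ, λ} = {(m,κ), (m,λ)}
  {m} × {λ, μ} = {(m,λ), (m,μ)}
  {l} × {κ, λ, μ} = {(l,κ), (l,λ), (l,μ)}
  {m} × {κ, λ, μ} = {(m,κ), (m,λ), (m,μ)}
  {l, m} × {κ, λ} = {(l,κ), (l,λ), (m,κ), (m,λ)}
  {l, m} × {λ, μ} = {(l,λ), (l,μ), (m,λ), (m,μ)}
  {l, m} × {κ, λ, μ} = {(l,κ), (l,λ), (l,μ), (m,κ), (m,λ), (m,μ)}
These 13 distinct sets form the basis B.
Close under arbitrary unions to get τ_{X×Y}; counting gives |τ_{X×Y}| = 25.


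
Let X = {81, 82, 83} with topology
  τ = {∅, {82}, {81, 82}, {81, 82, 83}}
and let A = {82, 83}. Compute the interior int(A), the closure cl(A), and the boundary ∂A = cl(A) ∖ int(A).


int(A) = {82}, cl(A) = {81, 82, 83}, ∂A = {81, 83}.

Closed sets in (X, τ) are complements of opens:
  closed(X, τ) = {∅, {83}, {81, 83}, {81, 82, 83}}.
int(A) = ⋃ {U ∈ τ : U ⊆ A}. Opens contained in A: ∅, {82}.
Taking the union of these: int(A) = {82}.
cl(A) = ⋂ {C closed : A ⊆ C}. Closed sets containing A: {81, 82, 83}.
Intersecting these: cl(A) = {81, 82, 83}.
∂A = cl(A) ∖ int(A) = {81, 82, 83} ∖ {82} = {81, 83}.


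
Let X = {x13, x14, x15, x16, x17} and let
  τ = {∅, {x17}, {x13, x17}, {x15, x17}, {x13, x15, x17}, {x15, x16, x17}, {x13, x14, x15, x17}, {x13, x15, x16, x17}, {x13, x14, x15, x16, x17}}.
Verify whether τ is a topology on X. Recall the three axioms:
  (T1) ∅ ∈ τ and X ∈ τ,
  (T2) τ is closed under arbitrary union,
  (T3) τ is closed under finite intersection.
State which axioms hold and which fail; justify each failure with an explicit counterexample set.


τ IS a topology on X.

Axiom (T1): ∅ ∈ τ? Yes; X ∈ τ? Yes.
Axiom (T2/T3): check pairwise unions and intersections of members of τ.
All pairwise intersections and unions checked — each lies in τ. Therefore τ satisfies (T1), (T2), (T3): it IS a topology on X.


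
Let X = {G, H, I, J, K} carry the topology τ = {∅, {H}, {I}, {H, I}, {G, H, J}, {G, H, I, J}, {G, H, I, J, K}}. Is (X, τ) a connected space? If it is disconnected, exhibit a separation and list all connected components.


(X, τ) is connected.

Find clopen sets (U ∈ τ with X ∖ U ∈ τ):
  U = ∅, X ∖ U = {G, H, I, J, K} — both open, so U is clopen.
  U = {G, H, I, J, K}, X ∖ U = ∅ — both open, so U is clopen.
Only trivial clopens (∅ and X) exist, so (X, τ) is connected.
Compute connected components by grouping points that agree on all clopens:
  component: {G, H, I, J, K}


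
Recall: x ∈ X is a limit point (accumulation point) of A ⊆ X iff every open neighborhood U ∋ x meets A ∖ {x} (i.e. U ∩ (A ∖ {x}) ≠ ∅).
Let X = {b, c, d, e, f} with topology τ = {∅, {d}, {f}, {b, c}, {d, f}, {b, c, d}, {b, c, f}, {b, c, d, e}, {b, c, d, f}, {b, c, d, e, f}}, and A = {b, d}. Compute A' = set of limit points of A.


A' = {c, e}

For each x ∈ X, list the open sets U ∈ τ with x ∈ U, then check whether U ∩ (A ∖ {x}) ≠ ∅ for every such U.
  x = b: open {b, c} ∋ x has {b, c} ∩ (A ∖ {b}) = ∅, so x is NOT a limit point.
  x = c: opens ∋ x are {b, c}, {b, c, d}, {b, c, f}, {b, c, d, e}, {b, c, d, f}, {b, c, d, e, f}; each meets A ∖ {c}, so x IS a limit point.
  x = d: open {d} ∋ x has {d} ∩ (A ∖ {d}) = ∅, so x is NOT a limit point.
  x = e: opens ∋ x are {b, c, d, e}, {b, c, d, e, f}; each meets A ∖ {e}, so x IS a limit point.
  x = f: open {f} ∋ x has {f} ∩ (A ∖ {f}) = ∅, so x is NOT a limit point.
Collecting: A' = {c, e}.


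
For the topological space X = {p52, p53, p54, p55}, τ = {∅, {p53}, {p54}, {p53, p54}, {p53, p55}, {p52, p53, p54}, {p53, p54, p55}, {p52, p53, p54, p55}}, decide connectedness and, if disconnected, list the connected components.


(X, τ) is connected.

Find clopen sets (U ∈ τ with X ∖ U ∈ τ):
  U = ∅, X ∖ U = {p52, p53, p54, p55} — both open, so U is clopen.
  U = {p52, p53, p54, p55}, X ∖ U = ∅ — both open, so U is clopen.
Only trivial clopens (∅ and X) exist, so (X, τ) is connected.
Compute connected components by grouping points that agree on all clopens:
  component: {p52, p53, p54, p55}


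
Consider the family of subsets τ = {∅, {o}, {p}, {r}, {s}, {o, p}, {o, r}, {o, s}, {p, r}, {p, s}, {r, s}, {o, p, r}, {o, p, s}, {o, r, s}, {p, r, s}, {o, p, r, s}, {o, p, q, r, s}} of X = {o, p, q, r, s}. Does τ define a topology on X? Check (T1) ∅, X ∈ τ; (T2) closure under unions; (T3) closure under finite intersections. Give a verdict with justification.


τ IS a topology on X.

Axiom (T1): ∅ ∈ τ? Yes; X ∈ τ? Yes.
Axiom (T2/T3): check pairwise unions and intersections of members of τ.
All pairwise intersections and unions checked — each lies in τ. Therefore τ satisfies (T1), (T2), (T3): it IS a topology on X.


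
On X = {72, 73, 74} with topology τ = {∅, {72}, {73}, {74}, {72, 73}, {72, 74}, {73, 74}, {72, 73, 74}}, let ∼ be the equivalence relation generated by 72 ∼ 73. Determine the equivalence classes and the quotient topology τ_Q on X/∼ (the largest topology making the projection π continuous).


X/∼ = {[72=73], [74]}; |τ_Q| = 4.

Equivalence classes: [72=73], [74].
Quotient map π: X → X/∼ sends 72 ↦ [72=73], 73 ↦ [72=73], 74 ↦ [74].
For each subset V ⊆ X/∼, compute π^{-1}(V) ⊆ X and check whether π^{-1}(V) ∈ τ. V is open in τ_Q iff π^{-1}(V) ∈ τ.
  V = {}: π^{-1}(V) = ∅ ∈ τ ✓.
  V = {[72=73]}: π^{-1}(V) = {72, 73} ∈ τ ✓.
  V = {[74]}: π^{-1}(V) = {74} ∈ τ ✓.
  V = {[72=73], [74]}: π^{-1}(V) = {72, 73, 74} ∈ τ ✓.
Open sets in the quotient: τ_Q = {{}, {[72=73]}, {[74]}, {[72=73], [74]}} (4 elements).


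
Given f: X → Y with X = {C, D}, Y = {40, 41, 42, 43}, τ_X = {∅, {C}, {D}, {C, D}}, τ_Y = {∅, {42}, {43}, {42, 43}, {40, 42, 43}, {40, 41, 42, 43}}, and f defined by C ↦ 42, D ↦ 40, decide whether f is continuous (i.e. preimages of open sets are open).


f IS continuous.

Compute f^{-1}(U) for each U ∈ τ_Y:
  U = ∅: f^{-1}(U) = ∅ ∈ τ_X ✓.
  U = {42}: f^{-1}(U) = {C} ∈ τ_X ✓.
  U = {43}: f^{-1}(U) = ∅ ∈ τ_X ✓.
  U = {42, 43}: f^{-1}(U) = {C} ∈ τ_X ✓.
  U = {40, 42, 43}: f^{-1}(U) = {C, D} ∈ τ_X ✓.
  U = {40, 41, 42, 43}: f^{-1}(U) = {C, D} ∈ τ_X ✓.
Every preimage lies in τ_X, so f IS continuous.


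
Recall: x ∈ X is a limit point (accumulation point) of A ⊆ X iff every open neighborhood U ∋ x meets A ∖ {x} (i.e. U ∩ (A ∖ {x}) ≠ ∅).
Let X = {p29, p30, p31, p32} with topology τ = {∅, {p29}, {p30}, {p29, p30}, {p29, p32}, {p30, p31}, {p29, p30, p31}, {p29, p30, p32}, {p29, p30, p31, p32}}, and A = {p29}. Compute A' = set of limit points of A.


A' = {p32}

For each x ∈ X, list the open sets U ∈ τ with x ∈ U, then check whether U ∩ (A ∖ {x}) ≠ ∅ for every such U.
  x = p29: open {p29} ∋ x has {p29} ∩ (A ∖ {p29}) = ∅, so x is NOT a limit point.
  x = p30: open {p30} ∋ x has {p30} ∩ (A ∖ {p30}) = ∅, so x is NOT a limit point.
  x = p31: open {p30, p31} ∋ x has {p30, p31} ∩ (A ∖ {p31}) = ∅, so x is NOT a limit point.
  x = p32: opens ∋ x are {p29, p32}, {p29, p30, p32}, {p29, p30, p31, p32}; each meets A ∖ {p32}, so x IS a limit point.
Collecting: A' = {p32}.


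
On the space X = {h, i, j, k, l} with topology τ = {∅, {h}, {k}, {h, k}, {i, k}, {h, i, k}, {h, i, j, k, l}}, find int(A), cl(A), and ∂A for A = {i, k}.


int(A) = {i, k}, cl(A) = {i, j, k, l}, ∂A = {j, l}.

Closed sets in (X, τ) are complements of opens:
  closed(X, τ) = {∅, {j, l}, {h, j, l}, {i, j, l}, {h, i, j, l}, {i, j, k, l}, {h, i, j, k, l}}.
int(A) = ⋃ {U ∈ τ : U ⊆ A}. Opens contained in A: ∅, {k}, {i, k}.
Taking the union of these: int(A) = {i, k}.
cl(A) = ⋂ {C closed : A ⊆ C}. Closed sets containing A: {i, j, k, l}, {h, i, j, k, l}.
Intersecting these: cl(A) = {i, j, k, l}.
∂A = cl(A) ∖ int(A) = {i, j, k, l} ∖ {i, k} = {j, l}.


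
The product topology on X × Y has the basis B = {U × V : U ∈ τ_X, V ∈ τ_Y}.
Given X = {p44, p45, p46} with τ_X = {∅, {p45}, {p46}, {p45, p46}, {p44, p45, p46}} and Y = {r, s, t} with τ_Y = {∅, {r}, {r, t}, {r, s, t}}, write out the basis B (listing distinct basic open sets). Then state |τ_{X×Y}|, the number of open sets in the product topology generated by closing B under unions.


Basis B = {∅ × ∅, {p45} × {r}, {p46} × {r}, {p45} × {r, t}, {p45, p46} × {r}, {p46} × {r, t}, {p44, p45, p46} × {r}, {p45} × {r, s, t}, {p46} × {r, s, t}, {p45, p46} × {r, t}, {p44, p45, p46} × {r, t}, {p45, p46} × {r, s, t}, {p44, p45, p46} × {r, s, t}}; |τ_{X×Y}| = 30.

Enumerate products U × V with U ∈ τ_X, V ∈ τ_Y (deduplicated):
  ∅ × ∅ = {} (∅)
  {p45} × {r} = {(p45,r)}
  {p46} × {r} = {(p46,r)}
  {p45} × {r, t} = {(p45,r), (p45,t)}
  {p45, p46} × {r} = {(p45,r), (p46,r)}
  {p46} × {r, t} = {(p46,r), (p46,t)}
  {p44, p45, p46} × {r} = {(p44,r), (p45,r), (p46,r)}
  {p45} × {r, s, t} = {(p45,r), (p45,s), (p45,t)}
  {p46} × {r, s, t} = {(p46,r), (p46,s), (p46,t)}
  {p45, p46} × {r, t} = {(p45,r), (p45,t), (p46,r), (p46,t)}
  {p44, p45, p46} × {r, t} = {(p44,r), (p44,t), (p45,r), (p45,t), (p46,r), (p46,t)}
  {p45, p46} × {r, s, t} = {(p45,r), (p45,s), (p45,t), (p46,r), (p46,s), (p46,t)}
  {p44, p45, p46} × {r, s, t} = {(p44,r), (p44,s), (p44,t), (p45,r), (p45,s), (p45,t), (p46,r), (p46,s), (p46,t)}
These 13 distinct sets form the basis B.
Close under arbitrary unions to get τ_{X×Y}; counting gives |τ_{X×Y}| = 30.


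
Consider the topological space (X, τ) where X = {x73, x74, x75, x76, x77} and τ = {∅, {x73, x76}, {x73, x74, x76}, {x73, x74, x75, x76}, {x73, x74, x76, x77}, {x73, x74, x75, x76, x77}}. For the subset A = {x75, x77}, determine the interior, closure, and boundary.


int(A) = ∅, cl(A) = {x75, x77}, ∂A = {x75, x77}.

Closed sets in (X, τ) are complements of opens:
  closed(X, τ) = {∅, {x75}, {x77}, {x75, x77}, {x74, x75, x77}, {x73, x74, x75, x76, x77}}.
int(A) = ⋃ {U ∈ τ : U ⊆ A}. Opens contained in A: ∅.
Taking the union of these: int(A) = ∅.
cl(A) = ⋂ {C closed : A ⊆ C}. Closed sets containing A: {x75, x77}, {x74, x75, x77}, {x73, x74, x75, x76, x77}.
Intersecting these: cl(A) = {x75, x77}.
∂A = cl(A) ∖ int(A) = {x75, x77} ∖ ∅ = {x75, x77}.


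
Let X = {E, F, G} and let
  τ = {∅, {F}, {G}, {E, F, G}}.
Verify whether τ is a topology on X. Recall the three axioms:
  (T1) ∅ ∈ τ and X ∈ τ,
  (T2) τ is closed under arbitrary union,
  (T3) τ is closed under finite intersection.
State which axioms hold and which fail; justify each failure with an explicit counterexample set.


τ is NOT a topology on X.

Axiom (T1): ∅ ∈ τ? Yes; X ∈ τ? Yes.
Axiom (T2/T3): check pairwise unions and intersections of members of τ.
Counterexample for (T2): {F} ∪ {G} = {F, G} ∉ τ. Therefore τ is NOT a topology.


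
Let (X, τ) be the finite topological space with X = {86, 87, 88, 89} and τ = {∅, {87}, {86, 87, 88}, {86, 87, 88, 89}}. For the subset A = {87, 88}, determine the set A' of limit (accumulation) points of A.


A' = {86, 88, 89}

For each x ∈ X, list the open sets U ∈ τ with x ∈ U, then check whether U ∩ (A ∖ {x}) ≠ ∅ for every such U.
  x = 86: opens ∋ x are {86, 87, 88}, {86, 87, 88, 89}; each meets A ∖ {86}, so x IS a limit point.
  x = 87: open {87} ∋ x has {87} ∩ (A ∖ {87}) = ∅, so x is NOT a limit point.
  x = 88: opens ∋ x are {86, 87, 88}, {86, 87, 88, 89}; each meets A ∖ {88}, so x IS a limit point.
  x = 89: opens ∋ x are {86, 87, 88, 89}; each meets A ∖ {89}, so x IS a limit point.
Collecting: A' = {86, 88, 89}.


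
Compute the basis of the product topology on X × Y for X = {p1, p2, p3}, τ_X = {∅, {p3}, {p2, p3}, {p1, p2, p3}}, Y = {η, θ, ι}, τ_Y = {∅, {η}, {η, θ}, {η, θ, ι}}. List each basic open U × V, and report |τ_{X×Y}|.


Basis B = {∅ × ∅, {p3} × {η}, {p2, p3} × {η}, {p3} × {η, θ}, {p1, p2, p3} × {η}, {p3} × {η, θ, ι}, {p2, p3} × {η, θ}, {p1, p2, p3} × {η, θ}, {p2, p3} × {η, θ, ι}, {p1, p2, p3} × {η, θ, ι}}; |τ_{X×Y}| = 20.

Enumerate products U × V with U ∈ τ_X, V ∈ τ_Y (deduplicated):
  ∅ × ∅ = {} (∅)
  {p3} × {η} = {(p3,η)}
  {p2, p3} × {η} = {(p2,η), (p3,η)}
  {p3} × {η, θ} = {(p3,η), (p3,θ)}
  {p1, p2, p3} × {η} = {(p1,η), (p2,η), (p3,η)}
  {p3} × {η, θ, ι} = {(p3,η), (p3,θ), (p3,ι)}
  {p2, p3} × {η, θ} = {(p2,η), (p2,θ), (p3,η), (p3,θ)}
  {p1, p2, p3} × {η, θ} = {(p1,η), (p1,θ), (p2,η), (p2,θ), (p3,η), (p3,θ)}
  {p2, p3} × {η, θ, ι} = {(p2,η), (p2,θ), (p2,ι), (p3,η), (p3,θ), (p3,ι)}
  {p1, p2, p3} × {η, θ, ι} = {(p1,η), (p1,θ), (p1,ι), (p2,η), (p2,θ), (p2,ι), (p3,η), (p3,θ), (p3,ι)}
These 10 distinct sets form the basis B.
Close under arbitrary unions to get τ_{X×Y}; counting gives |τ_{X×Y}| = 20.


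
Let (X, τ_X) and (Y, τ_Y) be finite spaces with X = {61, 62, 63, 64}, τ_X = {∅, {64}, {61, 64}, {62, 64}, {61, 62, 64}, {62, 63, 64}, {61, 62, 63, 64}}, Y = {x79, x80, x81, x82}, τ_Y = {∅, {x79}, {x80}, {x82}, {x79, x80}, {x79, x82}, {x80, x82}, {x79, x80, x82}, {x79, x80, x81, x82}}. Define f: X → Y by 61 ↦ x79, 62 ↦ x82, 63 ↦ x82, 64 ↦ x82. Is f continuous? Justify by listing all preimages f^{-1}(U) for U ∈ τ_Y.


f is NOT continuous.

Compute f^{-1}(U) for each U ∈ τ_Y:
  U = ∅: f^{-1}(U) = ∅ ∈ τ_X ✓.
  U = {x79}: f^{-1}(U) = {61} ∉ τ_X ✗.
  U = {x80}: f^{-1}(U) = ∅ ∈ τ_X ✓.
  U = {x82}: f^{-1}(U) = {62, 63, 64} ∈ τ_X ✓.
  U = {x79, x80}: f^{-1}(U) = {61} ∉ τ_X ✗.
  U = {x79, x82}: f^{-1}(U) = {61, 62, 63, 64} ∈ τ_X ✓.
  U = {x80, x82}: f^{-1}(U) = {62, 63, 64} ∈ τ_X ✓.
  U = {x79, x80, x82}: f^{-1}(U) = {61, 62, 63, 64} ∈ τ_X ✓.
  U = {x79, x80, x81, x82}: f^{-1}(U) = {61, 62, 63, 64} ∈ τ_X ✓.
Found U = {x79} with f^{-1}(U) = {61} not in τ_X. Therefore f is NOT continuous.


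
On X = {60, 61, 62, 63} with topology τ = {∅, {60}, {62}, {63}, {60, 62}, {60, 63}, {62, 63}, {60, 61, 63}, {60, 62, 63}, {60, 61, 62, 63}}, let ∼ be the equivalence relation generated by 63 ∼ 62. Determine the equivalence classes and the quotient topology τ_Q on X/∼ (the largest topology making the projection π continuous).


X/∼ = {[60], [61], [62=63]}; |τ_Q| = 5.

Equivalence classes: [60], [61], [62=63].
Quotient map π: X → X/∼ sends 60 ↦ [60], 61 ↦ [61], 62 ↦ [62=63], 63 ↦ [62=63].
For each subset V ⊆ X/∼, compute π^{-1}(V) ⊆ X and check whether π^{-1}(V) ∈ τ. V is open in τ_Q iff π^{-1}(V) ∈ τ.
  V = {}: π^{-1}(V) = ∅ ∈ τ ✓.
  V = {[60]}: π^{-1}(V) = {60} ∈ τ ✓.
  V = {[61]}: π^{-1}(V) = {61} ∉ τ ✗.
  V = {[60], [61]}: π^{-1}(V) = {60, 61} ∉ τ ✗.
  V = {[62=63]}: π^{-1}(V) = {62, 63} ∈ τ ✓.
  V = {[60], [62=63]}: π^{-1}(V) = {60, 62, 63} ∈ τ ✓.
  V = {[61], [62=63]}: π^{-1}(V) = {61, 62, 63} ∉ τ ✗.
  V = {[60], [61], [62=63]}: π^{-1}(V) = {60, 61, 62, 63} ∈ τ ✓.
Open sets in the quotient: τ_Q = {{}, {[60]}, {[62=63]}, {[60], [62=63]}, {[60], [61], [62=63]}} (5 elements).


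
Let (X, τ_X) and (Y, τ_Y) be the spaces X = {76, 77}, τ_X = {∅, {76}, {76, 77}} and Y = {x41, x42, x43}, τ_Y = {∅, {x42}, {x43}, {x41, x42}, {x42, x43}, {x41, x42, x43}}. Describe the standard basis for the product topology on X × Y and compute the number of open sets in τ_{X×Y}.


Basis B = {∅ × ∅, {76} × {x42}, {76} × {x43}, {76} × {x41, x42}, {76} × {x42, x43}, {76, 77} × {x42}, {76, 77} × {x43}, {76} × {x41, x42, x43}, {76, 77} × {x41, x42}, {76, 77} × {x42, x43}, {76, 77} × {x41, x42, x43}}; |τ_{X×Y}| = 18.

Enumerate products U × V with U ∈ τ_X, V ∈ τ_Y (deduplicated):
  ∅ × ∅ = {} (∅)
  {76} × {x42} = {(76,x42)}
  {76} × {x43} = {(76,x43)}
  {76} × {x41, x42} = {(76,x41), (76,x42)}
  {76} × {x42, x43} = {(76,x42), (76,x43)}
  {76, 77} × {x42} = {(76,x42), (77,x42)}
  {76, 77} × {x43} = {(76,x43), (77,x43)}
  {76} × {x41, x42, x43} = {(76,x41), (76,x42), (76,x43)}
  {76, 77} × {x41, x42} = {(76,x41), (76,x42), (77,x41), (77,x42)}
  {76, 77} × {x42, x43} = {(76,x42), (76,x43), (77,x42), (77,x43)}
  {76, 77} × {x41, x42, x43} = {(76,x41), (76,x42), (76,x43), (77,x41), (77,x42), (77,x43)}
These 11 distinct sets form the basis B.
Close under arbitrary unions to get τ_{X×Y}; counting gives |τ_{X×Y}| = 18.


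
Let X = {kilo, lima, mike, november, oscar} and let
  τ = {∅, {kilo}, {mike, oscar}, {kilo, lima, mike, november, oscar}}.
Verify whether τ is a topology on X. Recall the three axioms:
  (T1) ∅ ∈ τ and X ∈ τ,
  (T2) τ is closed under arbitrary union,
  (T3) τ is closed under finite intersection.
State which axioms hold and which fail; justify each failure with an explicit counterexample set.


τ is NOT a topology on X.

Axiom (T1): ∅ ∈ τ? Yes; X ∈ τ? Yes.
Axiom (T2/T3): check pairwise unions and intersections of members of τ.
Counterexample for (T2): {kilo} ∪ {mike, oscar} = {kilo, mike, oscar} ∉ τ. Therefore τ is NOT a topology.


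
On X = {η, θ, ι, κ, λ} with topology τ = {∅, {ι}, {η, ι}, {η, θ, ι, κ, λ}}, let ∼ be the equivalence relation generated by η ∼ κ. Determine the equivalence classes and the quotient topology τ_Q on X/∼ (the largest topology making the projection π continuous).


X/∼ = {[η=κ], [θ], [ι], [λ]}; |τ_Q| = 3.

Equivalence classes: [η=κ], [θ], [ι], [λ].
Quotient map π: X → X/∼ sends η ↦ [η=κ], θ ↦ [θ], ι ↦ [ι], κ ↦ [η=κ], λ ↦ [λ].
For each subset V ⊆ X/∼, compute π^{-1}(V) ⊆ X and check whether π^{-1}(V) ∈ τ. V is open in τ_Q iff π^{-1}(V) ∈ τ.
  V = {}: π^{-1}(V) = ∅ ∈ τ ✓.
  V = {[η=κ]}: π^{-1}(V) = {η, κ} ∉ τ ✗.
  V = {[θ]}: π^{-1}(V) = {θ} ∉ τ ✗.
  V = {[η=κ], [θ]}: π^{-1}(V) = {η, θ, κ} ∉ τ ✗.
  V = {[ι]}: π^{-1}(V) = {ι} ∈ τ ✓.
  V = {[η=κ], [ι]}: π^{-1}(V) = {η, ι, κ} ∉ τ ✗.
  V = {[θ], [ι]}: π^{-1}(V) = {θ, ι} ∉ τ ✗.
  V = {[η=κ], [θ], [ι]}: π^{-1}(V) = {η, θ, ι, κ} ∉ τ ✗.
  V = {[λ]}: π^{-1}(V) = {λ} ∉ τ ✗.
  V = {[η=κ], [λ]}: π^{-1}(V) = {η, κ, λ} ∉ τ ✗.
  V = {[θ], [λ]}: π^{-1}(V) = {θ, λ} ∉ τ ✗.
  V = {[η=κ], [θ], [λ]}: π^{-1}(V) = {η, θ, κ, λ} ∉ τ ✗.
  V = {[ι], [λ]}: π^{-1}(V) = {ι, λ} ∉ τ ✗.
  V = {[η=κ], [ι], [λ]}: π^{-1}(V) = {η, ι, κ, λ} ∉ τ ✗.
  V = {[θ], [ι], [λ]}: π^{-1}(V) = {θ, ι, λ} ∉ τ ✗.
  V = {[η=κ], [θ], [ι], [λ]}: π^{-1}(V) = {η, θ, ι, κ, λ} ∈ τ ✓.
Open sets in the quotient: τ_Q = {{}, {[ι]}, {[η=κ], [θ], [ι], [λ]}} (3 elements).


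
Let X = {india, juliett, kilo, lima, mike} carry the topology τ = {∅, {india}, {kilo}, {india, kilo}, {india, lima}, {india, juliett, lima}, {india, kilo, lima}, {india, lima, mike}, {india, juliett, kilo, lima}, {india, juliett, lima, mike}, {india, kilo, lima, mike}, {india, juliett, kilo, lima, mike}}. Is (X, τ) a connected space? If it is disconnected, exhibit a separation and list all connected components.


(X, τ) is disconnected; components = [{kilo}, {india, juliett, lima, mike}].

Find clopen sets (U ∈ τ with X ∖ U ∈ τ):
  U = ∅, X ∖ U = {india, juliett, kilo, lima, mike} — both open, so U is clopen.
  U = {kilo}, X ∖ U = {india, juliett, lima, mike} — both open, so U is clopen.
  U = {india, juliett, lima, mike}, X ∖ U = {kilo} — both open, so U is clopen.
  U = {india, juliett, kilo, lima, mike}, X ∖ U = ∅ — both open, so U is clopen.
Nontrivial clopen(s) exist: e.g. {kilo}. So (X, τ) is disconnected.
Compute connected components by grouping points that agree on all clopens:
  component: {kilo}
  component: {india, juliett, lima, mike}


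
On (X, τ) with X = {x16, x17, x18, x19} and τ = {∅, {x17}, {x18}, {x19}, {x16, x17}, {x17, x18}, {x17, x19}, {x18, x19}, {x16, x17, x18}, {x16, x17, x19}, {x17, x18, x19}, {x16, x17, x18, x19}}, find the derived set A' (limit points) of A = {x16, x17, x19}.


A' = {x16}

For each x ∈ X, list the open sets U ∈ τ with x ∈ U, then check whether U ∩ (A ∖ {x}) ≠ ∅ for every such U.
  x = x16: opens ∋ x are {x16, x17}, {x16, x17, x18}, {x16, x17, x19}, {x16, x17, x18, x19}; each meets A ∖ {x16}, so x IS a limit point.
  x = x17: open {x17} ∋ x has {x17} ∩ (A ∖ {x17}) = ∅, so x is NOT a limit point.
  x = x18: open {x18} ∋ x has {x18} ∩ (A ∖ {x18}) = ∅, so x is NOT a limit point.
  x = x19: open {x19} ∋ x has {x19} ∩ (A ∖ {x19}) = ∅, so x is NOT a limit point.
Collecting: A' = {x16}.


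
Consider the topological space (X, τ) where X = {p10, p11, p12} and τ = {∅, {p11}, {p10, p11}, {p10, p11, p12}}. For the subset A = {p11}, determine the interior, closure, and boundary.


int(A) = {p11}, cl(A) = {p10, p11, p12}, ∂A = {p10, p12}.

Closed sets in (X, τ) are complements of opens:
  closed(X, τ) = {∅, {p12}, {p10, p12}, {p10, p11, p12}}.
int(A) = ⋃ {U ∈ τ : U ⊆ A}. Opens contained in A: ∅, {p11}.
Taking the union of these: int(A) = {p11}.
cl(A) = ⋂ {C closed : A ⊆ C}. Closed sets containing A: {p10, p11, p12}.
Intersecting these: cl(A) = {p10, p11, p12}.
∂A = cl(A) ∖ int(A) = {p10, p11, p12} ∖ {p11} = {p10, p12}.


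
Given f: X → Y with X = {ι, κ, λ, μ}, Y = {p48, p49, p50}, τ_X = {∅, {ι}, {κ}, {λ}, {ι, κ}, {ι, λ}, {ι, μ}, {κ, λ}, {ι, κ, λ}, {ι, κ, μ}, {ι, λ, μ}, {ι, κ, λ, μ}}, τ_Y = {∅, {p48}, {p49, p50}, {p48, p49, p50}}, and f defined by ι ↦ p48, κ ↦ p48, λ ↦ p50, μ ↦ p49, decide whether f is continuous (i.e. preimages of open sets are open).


f is NOT continuous.

Compute f^{-1}(U) for each U ∈ τ_Y:
  U = ∅: f^{-1}(U) = ∅ ∈ τ_X ✓.
  U = {p48}: f^{-1}(U) = {ι, κ} ∈ τ_X ✓.
  U = {p49, p50}: f^{-1}(U) = {λ, μ} ∉ τ_X ✗.
  U = {p48, p49, p50}: f^{-1}(U) = {ι, κ, λ, μ} ∈ τ_X ✓.
Found U = {p49, p50} with f^{-1}(U) = {λ, μ} not in τ_X. Therefore f is NOT continuous.


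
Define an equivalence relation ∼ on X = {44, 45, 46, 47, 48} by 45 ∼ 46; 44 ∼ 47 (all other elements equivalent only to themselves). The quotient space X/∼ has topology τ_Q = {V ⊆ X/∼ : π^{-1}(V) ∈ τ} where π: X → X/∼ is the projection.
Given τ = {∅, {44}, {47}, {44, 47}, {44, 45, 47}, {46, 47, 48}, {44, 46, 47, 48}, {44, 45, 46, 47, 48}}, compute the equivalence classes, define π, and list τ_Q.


X/∼ = {[44=47], [45=46], [48]}; |τ_Q| = 3.

Equivalence classes: [44=47], [45=46], [48].
Quotient map π: X → X/∼ sends 44 ↦ [44=47], 45 ↦ [45=46], 46 ↦ [45=46], 47 ↦ [44=47], 48 ↦ [48].
For each subset V ⊆ X/∼, compute π^{-1}(V) ⊆ X and check whether π^{-1}(V) ∈ τ. V is open in τ_Q iff π^{-1}(V) ∈ τ.
  V = {}: π^{-1}(V) = ∅ ∈ τ ✓.
  V = {[44=47]}: π^{-1}(V) = {44, 47} ∈ τ ✓.
  V = {[45=46]}: π^{-1}(V) = {45, 46} ∉ τ ✗.
  V = {[44=47], [45=46]}: π^{-1}(V) = {44, 45, 46, 47} ∉ τ ✗.
  V = {[48]}: π^{-1}(V) = {48} ∉ τ ✗.
  V = {[44=47], [48]}: π^{-1}(V) = {44, 47, 48} ∉ τ ✗.
  V = {[45=46], [48]}: π^{-1}(V) = {45, 46, 48} ∉ τ ✗.
  V = {[44=47], [45=46], [48]}: π^{-1}(V) = {44, 45, 46, 47, 48} ∈ τ ✓.
Open sets in the quotient: τ_Q = {{}, {[44=47]}, {[44=47], [45=46], [48]}} (3 elements).
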